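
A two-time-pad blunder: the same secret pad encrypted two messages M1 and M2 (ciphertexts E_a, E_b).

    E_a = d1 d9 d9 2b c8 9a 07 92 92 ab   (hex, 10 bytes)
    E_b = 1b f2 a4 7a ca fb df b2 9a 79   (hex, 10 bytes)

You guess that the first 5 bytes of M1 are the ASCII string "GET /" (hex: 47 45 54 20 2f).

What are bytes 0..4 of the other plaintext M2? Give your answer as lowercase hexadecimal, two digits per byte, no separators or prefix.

8d6e29712d

First, E_a ⊕ E_b = (M1 ⊕ K) ⊕ (M2 ⊕ K) = M1 ⊕ M2, so the key drops out. Then M2 = (M1 ⊕ M2) ⊕ M1 over the first 5 bytes.
byte 0: (d1 xor 1b) xor 47 = ca xor 47 = 8d
byte 1: (d9 xor f2) xor 45 = 2b xor 45 = 6e
byte 2: (d9 xor a4) xor 54 = 7d xor 54 = 29
byte 3: (2b xor 7a) xor 20 = 51 xor 20 = 71
byte 4: (c8 xor ca) xor 2f = 02 xor 2f = 2d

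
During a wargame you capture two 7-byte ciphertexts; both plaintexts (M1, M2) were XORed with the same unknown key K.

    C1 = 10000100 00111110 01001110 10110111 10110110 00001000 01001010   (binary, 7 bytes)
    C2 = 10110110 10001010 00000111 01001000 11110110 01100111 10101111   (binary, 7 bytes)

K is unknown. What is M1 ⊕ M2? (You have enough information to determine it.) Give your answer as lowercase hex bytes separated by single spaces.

C1 ⊕ C2 = (M1 ⊕ K) ⊕ (M2 ⊕ K) = M1 ⊕ M2 — the shared key cancels under XOR.
byte 0: 132 ^ 182 =  50
byte 1:  62 ^ 138 = 180
byte 2:  78 ^   7 =  73
byte 3: 183 ^  72 = 255
byte 4: 182 ^ 246 =  64
byte 5:   8 ^ 103 = 111
byte 6:  74 ^ 175 = 229

32 b4 49 ff 40 6f e5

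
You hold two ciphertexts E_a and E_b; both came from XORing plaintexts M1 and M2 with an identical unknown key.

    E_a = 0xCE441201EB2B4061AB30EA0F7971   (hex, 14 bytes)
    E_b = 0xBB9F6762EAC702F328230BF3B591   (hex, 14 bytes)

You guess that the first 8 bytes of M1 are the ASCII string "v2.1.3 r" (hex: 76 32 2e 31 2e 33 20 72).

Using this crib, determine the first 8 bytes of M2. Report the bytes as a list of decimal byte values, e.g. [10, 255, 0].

[3, 233, 91, 82, 47, 223, 98, 224]

First, E_a ⊕ E_b = (M1 ⊕ K) ⊕ (M2 ⊕ K) = M1 ⊕ M2, so the key drops out. Then M2 = (M1 ⊕ M2) ⊕ M1 over the first 8 bytes.
byte 0: (ce ⊕ bb) ⊕ 76 = 75 ⊕ 76 = 03
byte 1: (44 ⊕ 9f) ⊕ 32 = db ⊕ 32 = e9
byte 2: (12 ⊕ 67) ⊕ 2e = 75 ⊕ 2e = 5b
byte 3: (01 ⊕ 62) ⊕ 31 = 63 ⊕ 31 = 52
byte 4: (eb ⊕ ea) ⊕ 2e = 01 ⊕ 2e = 2f
byte 5: (2b ⊕ c7) ⊕ 33 = ec ⊕ 33 = df
byte 6: (40 ⊕ 02) ⊕ 20 = 42 ⊕ 20 = 62
byte 7: (61 ⊕ f3) ⊕ 72 = 92 ⊕ 72 = e0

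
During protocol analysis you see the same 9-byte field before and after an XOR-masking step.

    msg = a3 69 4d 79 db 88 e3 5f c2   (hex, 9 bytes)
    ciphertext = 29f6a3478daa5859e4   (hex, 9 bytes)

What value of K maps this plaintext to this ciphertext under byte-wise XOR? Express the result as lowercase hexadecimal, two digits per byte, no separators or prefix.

8a9fee3e5622bb0626

Since ciphertext = msg ⊕ K, XORing both sides with msg gives K = msg ⊕ ciphertext.
163 ^  41 = 138
105 ^ 246 = 159
 77 ^ 163 = 238
121 ^  71 =  62
219 ^ 141 =  86
136 ^ 170 =  34
227 ^  88 = 187
 95 ^  89 =   6
194 ^ 228 =  38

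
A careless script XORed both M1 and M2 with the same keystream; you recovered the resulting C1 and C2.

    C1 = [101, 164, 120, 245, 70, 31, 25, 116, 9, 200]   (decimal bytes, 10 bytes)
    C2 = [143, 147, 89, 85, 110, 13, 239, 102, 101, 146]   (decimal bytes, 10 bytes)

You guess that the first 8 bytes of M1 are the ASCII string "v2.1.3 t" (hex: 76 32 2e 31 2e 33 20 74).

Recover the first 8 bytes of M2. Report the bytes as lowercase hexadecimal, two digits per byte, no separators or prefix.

9c050f910621d666

First, C1 ⊕ C2 = (M1 ⊕ K) ⊕ (M2 ⊕ K) = M1 ⊕ M2, so the key drops out. Then M2 = (M1 ⊕ M2) ⊕ M1 over the first 8 bytes.
byte 0: (65 ⊕ 8f) ⊕ 76 = ea ⊕ 76 = 9c
byte 1: (a4 ⊕ 93) ⊕ 32 = 37 ⊕ 32 = 05
byte 2: (78 ⊕ 59) ⊕ 2e = 21 ⊕ 2e = 0f
byte 3: (f5 ⊕ 55) ⊕ 31 = a0 ⊕ 31 = 91
byte 4: (46 ⊕ 6e) ⊕ 2e = 28 ⊕ 2e = 06
byte 5: (1f ⊕ 0d) ⊕ 33 = 12 ⊕ 33 = 21
byte 6: (19 ⊕ ef) ⊕ 20 = f6 ⊕ 20 = d6
byte 7: (74 ⊕ 66) ⊕ 74 = 12 ⊕ 74 = 66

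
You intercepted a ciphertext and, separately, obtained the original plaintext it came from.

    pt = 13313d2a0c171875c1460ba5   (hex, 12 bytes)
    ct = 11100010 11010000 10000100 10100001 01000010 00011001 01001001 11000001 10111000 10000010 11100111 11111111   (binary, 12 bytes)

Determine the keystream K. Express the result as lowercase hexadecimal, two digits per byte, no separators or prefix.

Since ct = pt ⊕ K, XORing both sides with pt gives K = pt ⊕ ct.
byte 0: 13 XOR e2 = f1
byte 1: 31 XOR d0 = e1
byte 2: 3d XOR 84 = b9
byte 3: 2a XOR a1 = 8b
byte 4: 0c XOR 42 = 4e
byte 5: 17 XOR 19 = 0e
byte 6: 18 XOR 49 = 51
byte 7: 75 XOR c1 = b4
byte 8: c1 XOR b8 = 79
byte 9: 46 XOR 82 = c4
byte 10: 0b XOR e7 = ec
byte 11: a5 XOR ff = 5a

f1e1b98b4e0e51b479c4ec5a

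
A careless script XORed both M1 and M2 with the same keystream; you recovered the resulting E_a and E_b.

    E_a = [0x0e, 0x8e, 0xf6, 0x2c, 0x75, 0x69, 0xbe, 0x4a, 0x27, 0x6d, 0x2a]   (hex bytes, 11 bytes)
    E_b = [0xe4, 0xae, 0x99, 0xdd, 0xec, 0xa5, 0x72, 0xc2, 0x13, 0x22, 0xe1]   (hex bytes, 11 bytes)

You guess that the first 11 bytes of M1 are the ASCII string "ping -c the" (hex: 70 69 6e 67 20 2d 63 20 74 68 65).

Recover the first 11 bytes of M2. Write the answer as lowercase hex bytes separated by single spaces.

First, E_a ⊕ E_b = (M1 ⊕ K) ⊕ (M2 ⊕ K) = M1 ⊕ M2, so the key drops out. Then M2 = (M1 ⊕ M2) ⊕ M1 over the first 11 bytes.
byte 0: (0e ⊕ e4) ⊕ 70 = ea ⊕ 70 = 9a
byte 1: (8e ⊕ ae) ⊕ 69 = 20 ⊕ 69 = 49
byte 2: (f6 ⊕ 99) ⊕ 6e = 6f ⊕ 6e = 01
byte 3: (2c ⊕ dd) ⊕ 67 = f1 ⊕ 67 = 96
byte 4: (75 ⊕ ec) ⊕ 20 = 99 ⊕ 20 = b9
byte 5: (69 ⊕ a5) ⊕ 2d = cc ⊕ 2d = e1
byte 6: (be ⊕ 72) ⊕ 63 = cc ⊕ 63 = af
byte 7: (4a ⊕ c2) ⊕ 20 = 88 ⊕ 20 = a8
byte 8: (27 ⊕ 13) ⊕ 74 = 34 ⊕ 74 = 40
byte 9: (6d ⊕ 22) ⊕ 68 = 4f ⊕ 68 = 27
byte 10: (2a ⊕ e1) ⊕ 65 = cb ⊕ 65 = ae

9a 49 01 96 b9 e1 af a8 40 27 ae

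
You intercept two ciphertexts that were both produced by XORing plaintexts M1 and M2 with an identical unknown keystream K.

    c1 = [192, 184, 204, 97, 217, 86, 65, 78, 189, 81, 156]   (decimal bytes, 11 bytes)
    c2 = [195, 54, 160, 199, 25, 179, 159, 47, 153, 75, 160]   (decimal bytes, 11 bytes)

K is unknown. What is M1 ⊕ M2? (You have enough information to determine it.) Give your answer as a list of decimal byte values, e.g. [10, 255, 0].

c1 ⊕ c2 = (M1 ⊕ K) ⊕ (M2 ⊕ K) = M1 ⊕ M2 — the shared key cancels under XOR.
byte 0: 192 XOR 195 =   3
byte 1: 184 XOR  54 = 142
byte 2: 204 XOR 160 = 108
byte 3:  97 XOR 199 = 166
byte 4: 217 XOR  25 = 192
byte 5:  86 XOR 179 = 229
byte 6:  65 XOR 159 = 222
byte 7:  78 XOR  47 =  97
byte 8: 189 XOR 153 =  36
byte 9:  81 XOR  75 =  26
byte 10: 156 XOR 160 =  60

[3, 142, 108, 166, 192, 229, 222, 97, 36, 26, 60]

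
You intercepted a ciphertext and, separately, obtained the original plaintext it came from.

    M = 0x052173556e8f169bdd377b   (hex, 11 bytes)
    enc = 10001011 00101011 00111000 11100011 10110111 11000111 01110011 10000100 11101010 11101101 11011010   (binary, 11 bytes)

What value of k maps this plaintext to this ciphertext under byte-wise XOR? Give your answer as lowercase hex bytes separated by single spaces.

Since enc = M ⊕ k, XORing both sides with M gives k = M ⊕ enc.
00000101 ^ 10001011 = 10001110
00100001 ^ 00101011 = 00001010
01110011 ^ 00111000 = 01001011
01010101 ^ 11100011 = 10110110
01101110 ^ 10110111 = 11011001
10001111 ^ 11000111 = 01001000
00010110 ^ 01110011 = 01100101
10011011 ^ 10000100 = 00011111
11011101 ^ 11101010 = 00110111
00110111 ^ 11101101 = 11011010
01111011 ^ 11011010 = 10100001

8e 0a 4b b6 d9 48 65 1f 37 da a1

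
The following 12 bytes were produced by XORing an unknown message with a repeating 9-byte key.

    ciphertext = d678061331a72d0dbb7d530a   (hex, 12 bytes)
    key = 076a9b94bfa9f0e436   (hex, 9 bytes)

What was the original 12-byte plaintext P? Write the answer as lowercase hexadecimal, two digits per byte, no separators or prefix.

The 9-byte key repeats, so the effective keystream is 07 6a 9b 94 bf a9 f0 e4 36 07 6a 9b.
byte 0: 11010110 ⊕ 00000111 = 11010001
byte 1: 01111000 ⊕ 01101010 = 00010010
byte 2: 00000110 ⊕ 10011011 = 10011101
byte 3: 00010011 ⊕ 10010100 = 10000111
byte 4: 00110001 ⊕ 10111111 = 10001110
byte 5: 10100111 ⊕ 10101001 = 00001110
byte 6: 00101101 ⊕ 11110000 = 11011101
byte 7: 00001101 ⊕ 11100100 = 11101001
byte 8: 10111011 ⊕ 00110110 = 10001101
byte 9: 01111101 ⊕ 00000111 = 01111010
byte 10: 01010011 ⊕ 01101010 = 00111001
byte 11: 00001010 ⊕ 10011011 = 10010001

d1129d878e0edde98d7a3991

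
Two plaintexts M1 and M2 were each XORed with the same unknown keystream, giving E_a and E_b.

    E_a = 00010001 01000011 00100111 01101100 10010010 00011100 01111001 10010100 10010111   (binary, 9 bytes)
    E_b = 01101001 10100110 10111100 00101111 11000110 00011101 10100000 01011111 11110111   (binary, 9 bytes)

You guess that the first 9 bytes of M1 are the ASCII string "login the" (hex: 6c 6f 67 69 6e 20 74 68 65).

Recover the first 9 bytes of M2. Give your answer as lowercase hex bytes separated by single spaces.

14 8a fc 2a 3a 21 ad a3 05

First, E_a ⊕ E_b = (M1 ⊕ K) ⊕ (M2 ⊕ K) = M1 ⊕ M2, so the key drops out. Then M2 = (M1 ⊕ M2) ⊕ M1 over the first 9 bytes.
byte 0: (11 XOR 69) XOR 6c = 78 XOR 6c = 14
byte 1: (43 XOR a6) XOR 6f = e5 XOR 6f = 8a
byte 2: (27 XOR bc) XOR 67 = 9b XOR 67 = fc
byte 3: (6c XOR 2f) XOR 69 = 43 XOR 69 = 2a
byte 4: (92 XOR c6) XOR 6e = 54 XOR 6e = 3a
byte 5: (1c XOR 1d) XOR 20 = 01 XOR 20 = 21
byte 6: (79 XOR a0) XOR 74 = d9 XOR 74 = ad
byte 7: (94 XOR 5f) XOR 68 = cb XOR 68 = a3
byte 8: (97 XOR f7) XOR 65 = 60 XOR 65 = 05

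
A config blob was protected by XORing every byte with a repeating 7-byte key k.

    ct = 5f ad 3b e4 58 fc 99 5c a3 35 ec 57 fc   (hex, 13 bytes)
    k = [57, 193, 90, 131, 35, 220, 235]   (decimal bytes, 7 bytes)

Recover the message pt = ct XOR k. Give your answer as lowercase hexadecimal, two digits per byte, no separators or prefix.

The 7-byte key repeats, so the effective keystream is 39 c1 5a 83 23 dc eb 39 c1 5a 83 23 dc.
byte 0: 5f xor 39 = 66
byte 1: ad xor c1 = 6c
byte 2: 3b xor 5a = 61
byte 3: e4 xor 83 = 67
byte 4: 58 xor 23 = 7b
byte 5: fc xor dc = 20
byte 6: 99 xor eb = 72
byte 7: 5c xor 39 = 65
byte 8: a3 xor c1 = 62
byte 9: 35 xor 5a = 6f
byte 10: ec xor 83 = 6f
byte 11: 57 xor 23 = 74
byte 12: fc xor dc = 20

666c61677b207265626f6f7420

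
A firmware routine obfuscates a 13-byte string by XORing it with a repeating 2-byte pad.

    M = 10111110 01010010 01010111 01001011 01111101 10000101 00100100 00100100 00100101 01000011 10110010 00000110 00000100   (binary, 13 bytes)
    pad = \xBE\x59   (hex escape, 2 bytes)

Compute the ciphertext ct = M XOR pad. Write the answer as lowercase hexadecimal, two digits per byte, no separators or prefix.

The 2-byte key repeats, so the effective keystream is be 59 be 59 be 59 be 59 be 59 be 59 be.
byte 0: be ⊕ be = 00
byte 1: 52 ⊕ 59 = 0b
byte 2: 57 ⊕ be = e9
byte 3: 4b ⊕ 59 = 12
byte 4: 7d ⊕ be = c3
byte 5: 85 ⊕ 59 = dc
byte 6: 24 ⊕ be = 9a
byte 7: 24 ⊕ 59 = 7d
byte 8: 25 ⊕ be = 9b
byte 9: 43 ⊕ 59 = 1a
byte 10: b2 ⊕ be = 0c
byte 11: 06 ⊕ 59 = 5f
byte 12: 04 ⊕ be = ba

000be912c3dc9a7d9b1a0c5fba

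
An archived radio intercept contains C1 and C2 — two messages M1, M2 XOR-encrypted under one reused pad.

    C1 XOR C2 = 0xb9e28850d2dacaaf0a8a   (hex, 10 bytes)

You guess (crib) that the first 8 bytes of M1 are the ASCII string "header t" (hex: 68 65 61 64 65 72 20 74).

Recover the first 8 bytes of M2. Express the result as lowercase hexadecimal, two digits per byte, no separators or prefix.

d187e934b7a8eadb

Since C1 ⊕ C2 = M1 ⊕ M2, XORing with the guessed M1 bytes yields the corresponding M2 bytes: M2 = (C1 ⊕ C2) ⊕ M1.
byte 0: 185 ⊕ 104 = 209
byte 1: 226 ⊕ 101 = 135
byte 2: 136 ⊕  97 = 233
byte 3:  80 ⊕ 100 =  52
byte 4: 210 ⊕ 101 = 183
byte 5: 218 ⊕ 114 = 168
byte 6: 202 ⊕  32 = 234
byte 7: 175 ⊕ 116 = 219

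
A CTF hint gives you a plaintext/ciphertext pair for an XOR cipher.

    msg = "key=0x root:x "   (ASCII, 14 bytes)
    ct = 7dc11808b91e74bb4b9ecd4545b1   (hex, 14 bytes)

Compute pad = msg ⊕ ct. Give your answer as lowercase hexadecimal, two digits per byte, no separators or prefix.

16a46135896654c924f1b97f3d91

Since ct = msg ⊕ pad, XORing both sides with msg gives pad = msg ⊕ ct.
6b xor 7d = 16
65 xor c1 = a4
79 xor 18 = 61
3d xor 08 = 35
30 xor b9 = 89
78 xor 1e = 66
20 xor 74 = 54
72 xor bb = c9
6f xor 4b = 24
6f xor 9e = f1
74 xor cd = b9
3a xor 45 = 7f
78 xor 45 = 3d
20 xor b1 = 91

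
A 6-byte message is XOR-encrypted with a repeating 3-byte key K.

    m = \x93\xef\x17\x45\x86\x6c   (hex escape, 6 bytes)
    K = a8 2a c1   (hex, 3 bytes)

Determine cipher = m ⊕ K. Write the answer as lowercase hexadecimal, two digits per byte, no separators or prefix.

3bc5d6edacad

The 3-byte key repeats, so the effective keystream is a8 2a c1 a8 2a c1.
byte 0: 10010011 ⊕ 10101000 = 00111011
byte 1: 11101111 ⊕ 00101010 = 11000101
byte 2: 00010111 ⊕ 11000001 = 11010110
byte 3: 01000101 ⊕ 10101000 = 11101101
byte 4: 10000110 ⊕ 00101010 = 10101100
byte 5: 01101100 ⊕ 11000001 = 10101101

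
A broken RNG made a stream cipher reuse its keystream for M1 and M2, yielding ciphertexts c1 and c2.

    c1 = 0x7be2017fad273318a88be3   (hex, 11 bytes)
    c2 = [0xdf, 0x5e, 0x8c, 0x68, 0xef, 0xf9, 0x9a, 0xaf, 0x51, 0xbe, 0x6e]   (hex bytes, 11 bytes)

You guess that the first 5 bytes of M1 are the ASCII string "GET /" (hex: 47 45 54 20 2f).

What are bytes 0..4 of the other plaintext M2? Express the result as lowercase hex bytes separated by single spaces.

e3 f9 d9 37 6d

First, c1 ⊕ c2 = (M1 ⊕ K) ⊕ (M2 ⊕ K) = M1 ⊕ M2, so the key drops out. Then M2 = (M1 ⊕ M2) ⊕ M1 over the first 5 bytes.
byte 0: (7b xor df) xor 47 = a4 xor 47 = e3
byte 1: (e2 xor 5e) xor 45 = bc xor 45 = f9
byte 2: (01 xor 8c) xor 54 = 8d xor 54 = d9
byte 3: (7f xor 68) xor 20 = 17 xor 20 = 37
byte 4: (ad xor ef) xor 2f = 42 xor 2f = 6d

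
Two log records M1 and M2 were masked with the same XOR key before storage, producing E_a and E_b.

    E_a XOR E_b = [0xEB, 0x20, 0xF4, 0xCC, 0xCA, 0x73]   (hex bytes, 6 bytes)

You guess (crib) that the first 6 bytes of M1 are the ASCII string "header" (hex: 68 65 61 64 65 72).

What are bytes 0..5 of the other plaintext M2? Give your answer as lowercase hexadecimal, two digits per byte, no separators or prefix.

Since E_a ⊕ E_b = M1 ⊕ M2, XORing with the guessed M1 bytes yields the corresponding M2 bytes: M2 = (E_a ⊕ E_b) ⊕ M1.
eb XOR 68 = 83
20 XOR 65 = 45
f4 XOR 61 = 95
cc XOR 64 = a8
ca XOR 65 = af
73 XOR 72 = 01

834595a8af01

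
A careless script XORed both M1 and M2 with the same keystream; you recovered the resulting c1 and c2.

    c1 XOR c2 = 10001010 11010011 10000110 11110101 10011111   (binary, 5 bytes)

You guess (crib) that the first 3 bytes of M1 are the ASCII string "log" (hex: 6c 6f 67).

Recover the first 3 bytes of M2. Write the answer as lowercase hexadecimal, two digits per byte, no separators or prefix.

e6bce1

Since c1 ⊕ c2 = M1 ⊕ M2, XORing with the guessed M1 bytes yields the corresponding M2 bytes: M2 = (c1 ⊕ c2) ⊕ M1.
byte 0: 138 ⊕ 108 = 230
byte 1: 211 ⊕ 111 = 188
byte 2: 134 ⊕ 103 = 225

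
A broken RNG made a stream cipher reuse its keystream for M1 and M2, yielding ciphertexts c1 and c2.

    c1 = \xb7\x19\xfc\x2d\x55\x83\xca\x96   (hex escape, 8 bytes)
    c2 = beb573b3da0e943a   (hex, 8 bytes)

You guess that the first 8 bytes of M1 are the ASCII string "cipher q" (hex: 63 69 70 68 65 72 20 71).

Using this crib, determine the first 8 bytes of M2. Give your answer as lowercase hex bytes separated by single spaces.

First, c1 ⊕ c2 = (M1 ⊕ K) ⊕ (M2 ⊕ K) = M1 ⊕ M2, so the key drops out. Then M2 = (M1 ⊕ M2) ⊕ M1 over the first 8 bytes.
byte 0: (b7 ^ be) ^ 63 = 09 ^ 63 = 6a
byte 1: (19 ^ b5) ^ 69 = ac ^ 69 = c5
byte 2: (fc ^ 73) ^ 70 = 8f ^ 70 = ff
byte 3: (2d ^ b3) ^ 68 = 9e ^ 68 = f6
byte 4: (55 ^ da) ^ 65 = 8f ^ 65 = ea
byte 5: (83 ^ 0e) ^ 72 = 8d ^ 72 = ff
byte 6: (ca ^ 94) ^ 20 = 5e ^ 20 = 7e
byte 7: (96 ^ 3a) ^ 71 = ac ^ 71 = dd

6a c5 ff f6 ea ff 7e dd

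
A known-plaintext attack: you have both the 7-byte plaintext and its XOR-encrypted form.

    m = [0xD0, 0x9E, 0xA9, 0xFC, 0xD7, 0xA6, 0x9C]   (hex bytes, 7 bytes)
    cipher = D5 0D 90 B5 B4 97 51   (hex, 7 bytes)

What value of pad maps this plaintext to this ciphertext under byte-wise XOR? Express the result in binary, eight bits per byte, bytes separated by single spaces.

Since cipher = m ⊕ pad, XORing both sides with m gives pad = m ⊕ cipher.
d0 ^ d5 = 05
9e ^ 0d = 93
a9 ^ 90 = 39
fc ^ b5 = 49
d7 ^ b4 = 63
a6 ^ 97 = 31
9c ^ 51 = cd

00000101 10010011 00111001 01001001 01100011 00110001 11001101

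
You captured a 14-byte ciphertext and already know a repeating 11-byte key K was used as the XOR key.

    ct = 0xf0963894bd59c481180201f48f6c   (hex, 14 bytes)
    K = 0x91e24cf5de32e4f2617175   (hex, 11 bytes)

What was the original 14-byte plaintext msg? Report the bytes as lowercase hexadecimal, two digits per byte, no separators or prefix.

The 11-byte key repeats, so the effective keystream is 91 e2 4c f5 de 32 e4 f2 61 71 75 91 e2 4c.
byte 0: f0 XOR 91 = 61
byte 1: 96 XOR e2 = 74
byte 2: 38 XOR 4c = 74
byte 3: 94 XOR f5 = 61
byte 4: bd XOR de = 63
byte 5: 59 XOR 32 = 6b
byte 6: c4 XOR e4 = 20
byte 7: 81 XOR f2 = 73
byte 8: 18 XOR 61 = 79
byte 9: 02 XOR 71 = 73
byte 10: 01 XOR 75 = 74
byte 11: f4 XOR 91 = 65
byte 12: 8f XOR e2 = 6d
byte 13: 6c XOR 4c = 20

61747461636b2073797374656d20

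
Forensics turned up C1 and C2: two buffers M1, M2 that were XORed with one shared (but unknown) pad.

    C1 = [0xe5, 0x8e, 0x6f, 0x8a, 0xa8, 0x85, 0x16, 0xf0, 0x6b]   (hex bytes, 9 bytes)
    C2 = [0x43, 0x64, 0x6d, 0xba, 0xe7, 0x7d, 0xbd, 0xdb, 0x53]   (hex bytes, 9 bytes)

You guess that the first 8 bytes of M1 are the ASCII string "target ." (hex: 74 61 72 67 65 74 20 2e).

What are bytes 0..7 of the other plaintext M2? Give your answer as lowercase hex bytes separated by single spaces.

d2 8b 70 57 2a 8c 8b 05

First, C1 ⊕ C2 = (M1 ⊕ K) ⊕ (M2 ⊕ K) = M1 ⊕ M2, so the key drops out. Then M2 = (M1 ⊕ M2) ⊕ M1 over the first 8 bytes.
byte 0: (e5 ^ 43) ^ 74 = a6 ^ 74 = d2
byte 1: (8e ^ 64) ^ 61 = ea ^ 61 = 8b
byte 2: (6f ^ 6d) ^ 72 = 02 ^ 72 = 70
byte 3: (8a ^ ba) ^ 67 = 30 ^ 67 = 57
byte 4: (a8 ^ e7) ^ 65 = 4f ^ 65 = 2a
byte 5: (85 ^ 7d) ^ 74 = f8 ^ 74 = 8c
byte 6: (16 ^ bd) ^ 20 = ab ^ 20 = 8b
byte 7: (f0 ^ db) ^ 2e = 2b ^ 2e = 05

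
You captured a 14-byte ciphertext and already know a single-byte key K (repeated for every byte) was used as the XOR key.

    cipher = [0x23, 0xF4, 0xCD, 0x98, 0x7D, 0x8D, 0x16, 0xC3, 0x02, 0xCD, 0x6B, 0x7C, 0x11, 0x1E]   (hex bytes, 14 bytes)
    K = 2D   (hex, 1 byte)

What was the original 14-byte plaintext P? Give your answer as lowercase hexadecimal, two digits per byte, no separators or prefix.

0ed9e0b550a03bee2fe046513c33

The 1-byte key repeats, so the effective keystream is 2d 2d 2d 2d 2d 2d 2d 2d 2d 2d 2d 2d 2d 2d.
byte 0: 00100011 xor 00101101 = 00001110
byte 1: 11110100 xor 00101101 = 11011001
byte 2: 11001101 xor 00101101 = 11100000
byte 3: 10011000 xor 00101101 = 10110101
byte 4: 01111101 xor 00101101 = 01010000
byte 5: 10001101 xor 00101101 = 10100000
byte 6: 00010110 xor 00101101 = 00111011
byte 7: 11000011 xor 00101101 = 11101110
byte 8: 00000010 xor 00101101 = 00101111
byte 9: 11001101 xor 00101101 = 11100000
byte 10: 01101011 xor 00101101 = 01000110
byte 11: 01111100 xor 00101101 = 01010001
byte 12: 00010001 xor 00101101 = 00111100
byte 13: 00011110 xor 00101101 = 00110011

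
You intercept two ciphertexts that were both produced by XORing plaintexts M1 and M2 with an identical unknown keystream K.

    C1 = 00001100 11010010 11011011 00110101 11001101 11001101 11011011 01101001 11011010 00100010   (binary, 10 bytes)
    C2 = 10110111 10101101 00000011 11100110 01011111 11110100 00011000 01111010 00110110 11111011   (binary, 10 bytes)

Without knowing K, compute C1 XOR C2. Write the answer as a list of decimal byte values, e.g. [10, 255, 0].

C1 ⊕ C2 = (M1 ⊕ K) ⊕ (M2 ⊕ K) = M1 ⊕ M2 — the shared key cancels under XOR.
0c xor b7 = bb
d2 xor ad = 7f
db xor 03 = d8
35 xor e6 = d3
cd xor 5f = 92
cd xor f4 = 39
db xor 18 = c3
69 xor 7a = 13
da xor 36 = ec
22 xor fb = d9

[187, 127, 216, 211, 146, 57, 195, 19, 236, 217]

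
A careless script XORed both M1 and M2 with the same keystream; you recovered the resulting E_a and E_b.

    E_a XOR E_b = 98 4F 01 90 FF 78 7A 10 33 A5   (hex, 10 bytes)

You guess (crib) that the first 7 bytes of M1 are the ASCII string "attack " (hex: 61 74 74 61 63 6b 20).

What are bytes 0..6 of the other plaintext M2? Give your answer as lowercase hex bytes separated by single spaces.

f9 3b 75 f1 9c 13 5a

Since E_a ⊕ E_b = M1 ⊕ M2, XORing with the guessed M1 bytes yields the corresponding M2 bytes: M2 = (E_a ⊕ E_b) ⊕ M1.
byte 0: 152 ⊕  97 = 249
byte 1:  79 ⊕ 116 =  59
byte 2:   1 ⊕ 116 = 117
byte 3: 144 ⊕  97 = 241
byte 4: 255 ⊕  99 = 156
byte 5: 120 ⊕ 107 =  19
byte 6: 122 ⊕  32 =  90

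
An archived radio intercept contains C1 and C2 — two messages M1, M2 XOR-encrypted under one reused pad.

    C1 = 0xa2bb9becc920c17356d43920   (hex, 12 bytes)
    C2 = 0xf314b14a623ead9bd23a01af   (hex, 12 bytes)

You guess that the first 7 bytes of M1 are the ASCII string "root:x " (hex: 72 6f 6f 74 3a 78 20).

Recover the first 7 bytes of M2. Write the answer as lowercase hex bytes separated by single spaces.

First, C1 ⊕ C2 = (M1 ⊕ K) ⊕ (M2 ⊕ K) = M1 ⊕ M2, so the key drops out. Then M2 = (M1 ⊕ M2) ⊕ M1 over the first 7 bytes.
byte 0: (a2 xor f3) xor 72 = 51 xor 72 = 23
byte 1: (bb xor 14) xor 6f = af xor 6f = c0
byte 2: (9b xor b1) xor 6f = 2a xor 6f = 45
byte 3: (ec xor 4a) xor 74 = a6 xor 74 = d2
byte 4: (c9 xor 62) xor 3a = ab xor 3a = 91
byte 5: (20 xor 3e) xor 78 = 1e xor 78 = 66
byte 6: (c1 xor ad) xor 20 = 6c xor 20 = 4c

23 c0 45 d2 91 66 4c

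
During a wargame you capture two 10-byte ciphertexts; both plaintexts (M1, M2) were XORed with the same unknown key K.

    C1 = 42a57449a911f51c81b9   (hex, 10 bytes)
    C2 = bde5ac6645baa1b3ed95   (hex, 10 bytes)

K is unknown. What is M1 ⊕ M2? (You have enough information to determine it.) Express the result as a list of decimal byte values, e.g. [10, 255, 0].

C1 ⊕ C2 = (M1 ⊕ K) ⊕ (M2 ⊕ K) = M1 ⊕ M2 — the shared key cancels under XOR.
42 ⊕ bd = ff
a5 ⊕ e5 = 40
74 ⊕ ac = d8
49 ⊕ 66 = 2f
a9 ⊕ 45 = ec
11 ⊕ ba = ab
f5 ⊕ a1 = 54
1c ⊕ b3 = af
81 ⊕ ed = 6c
b9 ⊕ 95 = 2c

[255, 64, 216, 47, 236, 171, 84, 175, 108, 44]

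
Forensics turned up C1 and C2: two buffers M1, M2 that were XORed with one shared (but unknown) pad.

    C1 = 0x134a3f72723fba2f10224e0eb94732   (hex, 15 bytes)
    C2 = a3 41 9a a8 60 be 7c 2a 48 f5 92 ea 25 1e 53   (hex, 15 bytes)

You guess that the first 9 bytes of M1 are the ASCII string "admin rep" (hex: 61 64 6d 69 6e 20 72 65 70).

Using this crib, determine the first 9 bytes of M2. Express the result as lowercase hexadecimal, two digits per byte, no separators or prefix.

First, C1 ⊕ C2 = (M1 ⊕ K) ⊕ (M2 ⊕ K) = M1 ⊕ M2, so the key drops out. Then M2 = (M1 ⊕ M2) ⊕ M1 over the first 9 bytes.
byte 0: (13 xor a3) xor 61 = b0 xor 61 = d1
byte 1: (4a xor 41) xor 64 = 0b xor 64 = 6f
byte 2: (3f xor 9a) xor 6d = a5 xor 6d = c8
byte 3: (72 xor a8) xor 69 = da xor 69 = b3
byte 4: (72 xor 60) xor 6e = 12 xor 6e = 7c
byte 5: (3f xor be) xor 20 = 81 xor 20 = a1
byte 6: (ba xor 7c) xor 72 = c6 xor 72 = b4
byte 7: (2f xor 2a) xor 65 = 05 xor 65 = 60
byte 8: (10 xor 48) xor 70 = 58 xor 70 = 28

d16fc8b37ca1b46028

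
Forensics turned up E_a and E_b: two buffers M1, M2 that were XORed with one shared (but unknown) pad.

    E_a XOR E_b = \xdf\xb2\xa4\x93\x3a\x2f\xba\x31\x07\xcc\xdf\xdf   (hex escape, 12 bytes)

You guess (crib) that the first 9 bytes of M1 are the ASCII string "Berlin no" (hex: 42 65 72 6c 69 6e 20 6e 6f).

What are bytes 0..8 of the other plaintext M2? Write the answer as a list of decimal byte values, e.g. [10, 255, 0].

Since E_a ⊕ E_b = M1 ⊕ M2, XORing with the guessed M1 bytes yields the corresponding M2 bytes: M2 = (E_a ⊕ E_b) ⊕ M1.
11011111 ^ 01000010 = 10011101
10110010 ^ 01100101 = 11010111
10100100 ^ 01110010 = 11010110
10010011 ^ 01101100 = 11111111
00111010 ^ 01101001 = 01010011
00101111 ^ 01101110 = 01000001
10111010 ^ 00100000 = 10011010
00110001 ^ 01101110 = 01011111
00000111 ^ 01101111 = 01101000

[157, 215, 214, 255, 83, 65, 154, 95, 104]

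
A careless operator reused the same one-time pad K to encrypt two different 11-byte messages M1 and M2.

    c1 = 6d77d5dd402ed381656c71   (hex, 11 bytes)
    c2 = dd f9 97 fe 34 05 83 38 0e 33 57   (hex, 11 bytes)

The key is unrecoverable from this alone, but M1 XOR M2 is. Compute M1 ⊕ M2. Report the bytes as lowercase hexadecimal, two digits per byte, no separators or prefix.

c1 ⊕ c2 = (M1 ⊕ K) ⊕ (M2 ⊕ K) = M1 ⊕ M2 — the shared key cancels under XOR.
byte 0: 109 ^ 221 = 176
byte 1: 119 ^ 249 = 142
byte 2: 213 ^ 151 =  66
byte 3: 221 ^ 254 =  35
byte 4:  64 ^  52 = 116
byte 5:  46 ^   5 =  43
byte 6: 211 ^ 131 =  80
byte 7: 129 ^  56 = 185
byte 8: 101 ^  14 = 107
byte 9: 108 ^  51 =  95
byte 10: 113 ^  87 =  38

b08e4223742b50b96b5f26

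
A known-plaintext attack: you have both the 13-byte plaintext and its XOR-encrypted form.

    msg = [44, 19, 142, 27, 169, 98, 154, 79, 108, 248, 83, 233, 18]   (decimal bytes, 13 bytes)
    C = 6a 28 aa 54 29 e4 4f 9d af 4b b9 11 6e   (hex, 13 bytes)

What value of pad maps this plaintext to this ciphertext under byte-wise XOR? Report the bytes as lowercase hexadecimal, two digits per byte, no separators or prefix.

Since C = msg ⊕ pad, XORing both sides with msg gives pad = msg ⊕ C.
00101100 xor 01101010 = 01000110
00010011 xor 00101000 = 00111011
10001110 xor 10101010 = 00100100
00011011 xor 01010100 = 01001111
10101001 xor 00101001 = 10000000
01100010 xor 11100100 = 10000110
10011010 xor 01001111 = 11010101
01001111 xor 10011101 = 11010010
01101100 xor 10101111 = 11000011
11111000 xor 01001011 = 10110011
01010011 xor 10111001 = 11101010
11101001 xor 00010001 = 11111000
00010010 xor 01101110 = 01111100

463b244f8086d5d2c3b3eaf87c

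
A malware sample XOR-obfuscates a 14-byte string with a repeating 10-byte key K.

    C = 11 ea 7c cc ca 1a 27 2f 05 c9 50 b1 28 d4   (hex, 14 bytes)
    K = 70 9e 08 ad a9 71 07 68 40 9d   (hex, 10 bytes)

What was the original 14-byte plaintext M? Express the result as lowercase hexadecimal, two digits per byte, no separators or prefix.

The 10-byte key repeats, so the effective keystream is 70 9e 08 ad a9 71 07 68 40 9d 70 9e 08 ad.
byte 0: 11 xor 70 = 61
byte 1: ea xor 9e = 74
byte 2: 7c xor 08 = 74
byte 3: cc xor ad = 61
byte 4: ca xor a9 = 63
byte 5: 1a xor 71 = 6b
byte 6: 27 xor 07 = 20
byte 7: 2f xor 68 = 47
byte 8: 05 xor 40 = 45
byte 9: c9 xor 9d = 54
byte 10: 50 xor 70 = 20
byte 11: b1 xor 9e = 2f
byte 12: 28 xor 08 = 20
byte 13: d4 xor ad = 79

61747461636b20474554202f2079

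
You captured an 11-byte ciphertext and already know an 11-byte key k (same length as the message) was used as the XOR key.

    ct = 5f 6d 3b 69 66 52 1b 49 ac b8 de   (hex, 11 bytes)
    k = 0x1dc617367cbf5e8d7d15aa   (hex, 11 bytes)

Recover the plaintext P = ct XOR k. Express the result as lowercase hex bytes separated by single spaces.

XOR is its own inverse, so applying the key byte-wise gives the result directly.
5f ⊕ 1d = 42
6d ⊕ c6 = ab
3b ⊕ 17 = 2c
69 ⊕ 36 = 5f
66 ⊕ 7c = 1a
52 ⊕ bf = ed
1b ⊕ 5e = 45
49 ⊕ 8d = c4
ac ⊕ 7d = d1
b8 ⊕ 15 = ad
de ⊕ aa = 74

42 ab 2c 5f 1a ed 45 c4 d1 ad 74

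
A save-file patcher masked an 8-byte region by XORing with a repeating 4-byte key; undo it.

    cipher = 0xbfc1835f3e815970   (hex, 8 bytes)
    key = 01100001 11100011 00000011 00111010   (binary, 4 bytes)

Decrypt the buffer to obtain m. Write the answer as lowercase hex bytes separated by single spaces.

de 22 80 65 5f 62 5a 4a

The 4-byte key repeats, so the effective keystream is 61 e3 03 3a 61 e3 03 3a.
byte 0: bf XOR 61 = de
byte 1: c1 XOR e3 = 22
byte 2: 83 XOR 03 = 80
byte 3: 5f XOR 3a = 65
byte 4: 3e XOR 61 = 5f
byte 5: 81 XOR e3 = 62
byte 6: 59 XOR 03 = 5a
byte 7: 70 XOR 3a = 4a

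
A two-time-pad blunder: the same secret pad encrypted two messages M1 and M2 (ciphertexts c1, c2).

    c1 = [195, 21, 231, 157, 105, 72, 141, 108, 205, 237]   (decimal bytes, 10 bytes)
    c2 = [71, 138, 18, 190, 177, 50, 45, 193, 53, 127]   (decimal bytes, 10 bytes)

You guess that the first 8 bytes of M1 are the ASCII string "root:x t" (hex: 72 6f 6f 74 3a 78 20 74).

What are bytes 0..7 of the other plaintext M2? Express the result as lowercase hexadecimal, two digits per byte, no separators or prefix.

f6f09a57e20280d9

First, c1 ⊕ c2 = (M1 ⊕ K) ⊕ (M2 ⊕ K) = M1 ⊕ M2, so the key drops out. Then M2 = (M1 ⊕ M2) ⊕ M1 over the first 8 bytes.
byte 0: (c3 XOR 47) XOR 72 = 84 XOR 72 = f6
byte 1: (15 XOR 8a) XOR 6f = 9f XOR 6f = f0
byte 2: (e7 XOR 12) XOR 6f = f5 XOR 6f = 9a
byte 3: (9d XOR be) XOR 74 = 23 XOR 74 = 57
byte 4: (69 XOR b1) XOR 3a = d8 XOR 3a = e2
byte 5: (48 XOR 32) XOR 78 = 7a XOR 78 = 02
byte 6: (8d XOR 2d) XOR 20 = a0 XOR 20 = 80
byte 7: (6c XOR c1) XOR 74 = ad XOR 74 = d9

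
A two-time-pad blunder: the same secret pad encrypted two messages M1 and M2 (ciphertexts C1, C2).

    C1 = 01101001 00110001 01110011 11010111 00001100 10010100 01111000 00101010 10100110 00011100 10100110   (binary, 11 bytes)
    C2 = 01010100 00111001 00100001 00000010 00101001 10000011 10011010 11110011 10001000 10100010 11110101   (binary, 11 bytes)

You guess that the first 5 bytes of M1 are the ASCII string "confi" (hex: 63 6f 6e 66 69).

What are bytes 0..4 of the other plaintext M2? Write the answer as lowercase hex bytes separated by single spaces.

First, C1 ⊕ C2 = (M1 ⊕ K) ⊕ (M2 ⊕ K) = M1 ⊕ M2, so the key drops out. Then M2 = (M1 ⊕ M2) ⊕ M1 over the first 5 bytes.
byte 0: (69 XOR 54) XOR 63 = 3d XOR 63 = 5e
byte 1: (31 XOR 39) XOR 6f = 08 XOR 6f = 67
byte 2: (73 XOR 21) XOR 6e = 52 XOR 6e = 3c
byte 3: (d7 XOR 02) XOR 66 = d5 XOR 66 = b3
byte 4: (0c XOR 29) XOR 69 = 25 XOR 69 = 4c

5e 67 3c b3 4c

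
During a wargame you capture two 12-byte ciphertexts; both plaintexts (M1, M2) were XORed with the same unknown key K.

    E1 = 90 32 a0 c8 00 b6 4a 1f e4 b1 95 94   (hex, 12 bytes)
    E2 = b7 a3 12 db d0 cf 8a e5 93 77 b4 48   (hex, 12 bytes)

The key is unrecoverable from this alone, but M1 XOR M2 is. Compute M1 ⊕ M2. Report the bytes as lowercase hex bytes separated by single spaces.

27 91 b2 13 d0 79 c0 fa 77 c6 21 dc

E1 ⊕ E2 = (M1 ⊕ K) ⊕ (M2 ⊕ K) = M1 ⊕ M2 — the shared key cancels under XOR.
10010000 XOR 10110111 = 00100111
00110010 XOR 10100011 = 10010001
10100000 XOR 00010010 = 10110010
11001000 XOR 11011011 = 00010011
00000000 XOR 11010000 = 11010000
10110110 XOR 11001111 = 01111001
01001010 XOR 10001010 = 11000000
00011111 XOR 11100101 = 11111010
11100100 XOR 10010011 = 01110111
10110001 XOR 01110111 = 11000110
10010101 XOR 10110100 = 00100001
10010100 XOR 01001000 = 11011100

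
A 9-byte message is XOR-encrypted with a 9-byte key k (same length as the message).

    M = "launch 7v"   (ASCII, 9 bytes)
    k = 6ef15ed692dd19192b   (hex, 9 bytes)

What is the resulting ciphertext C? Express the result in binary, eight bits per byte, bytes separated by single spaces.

00000010 10010000 00101011 10111000 11110001 10110101 00111001 00101110 01011101

6c ^ 6e = 02
61 ^ f1 = 90
75 ^ 5e = 2b
6e ^ d6 = b8
63 ^ 92 = f1
68 ^ dd = b5
20 ^ 19 = 39
37 ^ 19 = 2e
76 ^ 2b = 5d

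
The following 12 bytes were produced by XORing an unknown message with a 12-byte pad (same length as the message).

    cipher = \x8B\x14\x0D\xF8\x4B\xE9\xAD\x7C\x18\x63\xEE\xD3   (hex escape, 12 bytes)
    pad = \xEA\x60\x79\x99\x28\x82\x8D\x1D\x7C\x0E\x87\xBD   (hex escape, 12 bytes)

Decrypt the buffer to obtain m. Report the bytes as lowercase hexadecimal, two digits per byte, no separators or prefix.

XOR is its own inverse, so applying the key byte-wise gives the result directly.
8b ^ ea = 61
14 ^ 60 = 74
0d ^ 79 = 74
f8 ^ 99 = 61
4b ^ 28 = 63
e9 ^ 82 = 6b
ad ^ 8d = 20
7c ^ 1d = 61
18 ^ 7c = 64
63 ^ 0e = 6d
ee ^ 87 = 69
d3 ^ bd = 6e

61747461636b2061646d696e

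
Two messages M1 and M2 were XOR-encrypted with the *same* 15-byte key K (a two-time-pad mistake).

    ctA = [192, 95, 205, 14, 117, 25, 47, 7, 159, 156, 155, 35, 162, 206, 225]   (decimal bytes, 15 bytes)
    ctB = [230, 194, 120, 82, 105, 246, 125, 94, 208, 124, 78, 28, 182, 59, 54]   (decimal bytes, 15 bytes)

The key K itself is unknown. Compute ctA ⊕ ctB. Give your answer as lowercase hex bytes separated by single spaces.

26 9d b5 5c 1c ef 52 59 4f e0 d5 3f 14 f5 d7

ctA ⊕ ctB = (M1 ⊕ K) ⊕ (M2 ⊕ K) = M1 ⊕ M2 — the shared key cancels under XOR.
11000000 ⊕ 11100110 = 00100110
01011111 ⊕ 11000010 = 10011101
11001101 ⊕ 01111000 = 10110101
00001110 ⊕ 01010010 = 01011100
01110101 ⊕ 01101001 = 00011100
00011001 ⊕ 11110110 = 11101111
00101111 ⊕ 01111101 = 01010010
00000111 ⊕ 01011110 = 01011001
10011111 ⊕ 11010000 = 01001111
10011100 ⊕ 01111100 = 11100000
10011011 ⊕ 01001110 = 11010101
00100011 ⊕ 00011100 = 00111111
10100010 ⊕ 10110110 = 00010100
11001110 ⊕ 00111011 = 11110101
11100001 ⊕ 00110110 = 11010111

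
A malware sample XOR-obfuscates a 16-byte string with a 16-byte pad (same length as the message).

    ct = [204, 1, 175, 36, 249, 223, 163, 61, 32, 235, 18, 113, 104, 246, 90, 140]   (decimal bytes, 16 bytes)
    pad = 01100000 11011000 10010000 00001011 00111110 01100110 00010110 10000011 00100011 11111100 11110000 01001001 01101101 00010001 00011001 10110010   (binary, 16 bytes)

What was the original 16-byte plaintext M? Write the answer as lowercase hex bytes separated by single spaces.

XOR is its own inverse, so applying the key byte-wise gives the result directly.
cc xor 60 = ac
01 xor d8 = d9
af xor 90 = 3f
24 xor 0b = 2f
f9 xor 3e = c7
df xor 66 = b9
a3 xor 16 = b5
3d xor 83 = be
20 xor 23 = 03
eb xor fc = 17
12 xor f0 = e2
71 xor 49 = 38
68 xor 6d = 05
f6 xor 11 = e7
5a xor 19 = 43
8c xor b2 = 3e

ac d9 3f 2f c7 b9 b5 be 03 17 e2 38 05 e7 43 3e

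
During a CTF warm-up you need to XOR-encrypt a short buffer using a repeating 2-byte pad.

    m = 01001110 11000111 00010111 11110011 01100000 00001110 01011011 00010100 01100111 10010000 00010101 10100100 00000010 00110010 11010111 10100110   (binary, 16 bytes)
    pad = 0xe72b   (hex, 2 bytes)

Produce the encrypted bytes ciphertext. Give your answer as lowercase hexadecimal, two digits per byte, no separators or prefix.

The 2-byte key repeats, so the effective keystream is e7 2b e7 2b e7 2b e7 2b e7 2b e7 2b e7 2b e7 2b.
byte 0: 4e XOR e7 = a9
byte 1: c7 XOR 2b = ec
byte 2: 17 XOR e7 = f0
byte 3: f3 XOR 2b = d8
byte 4: 60 XOR e7 = 87
byte 5: 0e XOR 2b = 25
byte 6: 5b XOR e7 = bc
byte 7: 14 XOR 2b = 3f
byte 8: 67 XOR e7 = 80
byte 9: 90 XOR 2b = bb
byte 10: 15 XOR e7 = f2
byte 11: a4 XOR 2b = 8f
byte 12: 02 XOR e7 = e5
byte 13: 32 XOR 2b = 19
byte 14: d7 XOR e7 = 30
byte 15: a6 XOR 2b = 8d

a9ecf0d88725bc3f80bbf28fe519308d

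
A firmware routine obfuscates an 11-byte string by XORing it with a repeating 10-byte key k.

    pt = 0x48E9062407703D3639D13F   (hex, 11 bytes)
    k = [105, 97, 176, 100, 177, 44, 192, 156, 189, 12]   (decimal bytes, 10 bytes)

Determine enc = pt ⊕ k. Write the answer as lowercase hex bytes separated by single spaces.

21 88 b6 40 b6 5c fd aa 84 dd 56

The 10-byte key repeats, so the effective keystream is 69 61 b0 64 b1 2c c0 9c bd 0c 69.
byte 0: 48 XOR 69 = 21
byte 1: e9 XOR 61 = 88
byte 2: 06 XOR b0 = b6
byte 3: 24 XOR 64 = 40
byte 4: 07 XOR b1 = b6
byte 5: 70 XOR 2c = 5c
byte 6: 3d XOR c0 = fd
byte 7: 36 XOR 9c = aa
byte 8: 39 XOR bd = 84
byte 9: d1 XOR 0c = dd
byte 10: 3f XOR 69 = 56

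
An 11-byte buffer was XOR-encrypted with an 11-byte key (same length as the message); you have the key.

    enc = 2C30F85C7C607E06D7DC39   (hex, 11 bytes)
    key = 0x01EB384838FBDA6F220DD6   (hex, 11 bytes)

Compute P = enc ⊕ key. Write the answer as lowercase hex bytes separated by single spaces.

2d db c0 14 44 9b a4 69 f5 d1 ef

XOR is its own inverse, so applying the key byte-wise gives the result directly.
00101100 xor 00000001 = 00101101
00110000 xor 11101011 = 11011011
11111000 xor 00111000 = 11000000
01011100 xor 01001000 = 00010100
01111100 xor 00111000 = 01000100
01100000 xor 11111011 = 10011011
01111110 xor 11011010 = 10100100
00000110 xor 01101111 = 01101001
11010111 xor 00100010 = 11110101
11011100 xor 00001101 = 11010001
00111001 xor 11010110 = 11101111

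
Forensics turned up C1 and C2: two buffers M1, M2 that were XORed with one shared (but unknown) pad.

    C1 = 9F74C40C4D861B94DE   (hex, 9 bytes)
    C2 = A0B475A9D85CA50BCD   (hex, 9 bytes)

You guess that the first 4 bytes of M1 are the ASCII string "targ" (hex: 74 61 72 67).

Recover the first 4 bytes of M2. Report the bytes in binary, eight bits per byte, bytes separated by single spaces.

01001011 10100001 11000011 11000010

First, C1 ⊕ C2 = (M1 ⊕ K) ⊕ (M2 ⊕ K) = M1 ⊕ M2, so the key drops out. Then M2 = (M1 ⊕ M2) ⊕ M1 over the first 4 bytes.
byte 0: (9f ⊕ a0) ⊕ 74 = 3f ⊕ 74 = 4b
byte 1: (74 ⊕ b4) ⊕ 61 = c0 ⊕ 61 = a1
byte 2: (c4 ⊕ 75) ⊕ 72 = b1 ⊕ 72 = c3
byte 3: (0c ⊕ a9) ⊕ 67 = a5 ⊕ 67 = c2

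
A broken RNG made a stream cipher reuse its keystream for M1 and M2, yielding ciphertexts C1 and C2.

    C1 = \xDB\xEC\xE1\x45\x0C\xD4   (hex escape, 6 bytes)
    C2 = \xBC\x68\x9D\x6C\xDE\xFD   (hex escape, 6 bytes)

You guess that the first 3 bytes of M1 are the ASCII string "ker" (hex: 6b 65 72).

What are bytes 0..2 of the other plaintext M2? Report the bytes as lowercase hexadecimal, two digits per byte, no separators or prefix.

First, C1 ⊕ C2 = (M1 ⊕ K) ⊕ (M2 ⊕ K) = M1 ⊕ M2, so the key drops out. Then M2 = (M1 ⊕ M2) ⊕ M1 over the first 3 bytes.
byte 0: (db ^ bc) ^ 6b = 67 ^ 6b = 0c
byte 1: (ec ^ 68) ^ 65 = 84 ^ 65 = e1
byte 2: (e1 ^ 9d) ^ 72 = 7c ^ 72 = 0e

0ce10e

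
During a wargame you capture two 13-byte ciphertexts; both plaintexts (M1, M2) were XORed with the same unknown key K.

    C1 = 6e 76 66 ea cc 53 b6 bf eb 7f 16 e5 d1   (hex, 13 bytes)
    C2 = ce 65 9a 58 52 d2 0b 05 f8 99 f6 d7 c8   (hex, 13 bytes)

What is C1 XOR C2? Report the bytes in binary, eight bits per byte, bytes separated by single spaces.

10100000 00010011 11111100 10110010 10011110 10000001 10111101 10111010 00010011 11100110 11100000 00110010 00011001

C1 ⊕ C2 = (M1 ⊕ K) ⊕ (M2 ⊕ K) = M1 ⊕ M2 — the shared key cancels under XOR.
6e ⊕ ce = a0
76 ⊕ 65 = 13
66 ⊕ 9a = fc
ea ⊕ 58 = b2
cc ⊕ 52 = 9e
53 ⊕ d2 = 81
b6 ⊕ 0b = bd
bf ⊕ 05 = ba
eb ⊕ f8 = 13
7f ⊕ 99 = e6
16 ⊕ f6 = e0
e5 ⊕ d7 = 32
d1 ⊕ c8 = 19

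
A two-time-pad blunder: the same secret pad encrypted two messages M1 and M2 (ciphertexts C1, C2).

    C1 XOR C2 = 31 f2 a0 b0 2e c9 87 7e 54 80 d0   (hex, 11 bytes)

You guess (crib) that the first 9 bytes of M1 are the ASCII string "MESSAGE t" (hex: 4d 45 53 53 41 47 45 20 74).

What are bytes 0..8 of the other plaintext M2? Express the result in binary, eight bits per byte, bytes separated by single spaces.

01111100 10110111 11110011 11100011 01101111 10001110 11000010 01011110 00100000

Since C1 ⊕ C2 = M1 ⊕ M2, XORing with the guessed M1 bytes yields the corresponding M2 bytes: M2 = (C1 ⊕ C2) ⊕ M1.
31 XOR 4d = 7c
f2 XOR 45 = b7
a0 XOR 53 = f3
b0 XOR 53 = e3
2e XOR 41 = 6f
c9 XOR 47 = 8e
87 XOR 45 = c2
7e XOR 20 = 5e
54 XOR 74 = 20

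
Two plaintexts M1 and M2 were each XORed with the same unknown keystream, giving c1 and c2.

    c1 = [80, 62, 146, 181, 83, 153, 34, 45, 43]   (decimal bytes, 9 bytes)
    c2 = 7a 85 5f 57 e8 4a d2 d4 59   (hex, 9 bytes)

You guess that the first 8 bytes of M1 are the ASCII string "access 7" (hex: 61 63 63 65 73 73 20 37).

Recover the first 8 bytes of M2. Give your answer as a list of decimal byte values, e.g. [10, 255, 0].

First, c1 ⊕ c2 = (M1 ⊕ K) ⊕ (M2 ⊕ K) = M1 ⊕ M2, so the key drops out. Then M2 = (M1 ⊕ M2) ⊕ M1 over the first 8 bytes.
byte 0: (50 xor 7a) xor 61 = 2a xor 61 = 4b
byte 1: (3e xor 85) xor 63 = bb xor 63 = d8
byte 2: (92 xor 5f) xor 63 = cd xor 63 = ae
byte 3: (b5 xor 57) xor 65 = e2 xor 65 = 87
byte 4: (53 xor e8) xor 73 = bb xor 73 = c8
byte 5: (99 xor 4a) xor 73 = d3 xor 73 = a0
byte 6: (22 xor d2) xor 20 = f0 xor 20 = d0
byte 7: (2d xor d4) xor 37 = f9 xor 37 = ce

[75, 216, 174, 135, 200, 160, 208, 206]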